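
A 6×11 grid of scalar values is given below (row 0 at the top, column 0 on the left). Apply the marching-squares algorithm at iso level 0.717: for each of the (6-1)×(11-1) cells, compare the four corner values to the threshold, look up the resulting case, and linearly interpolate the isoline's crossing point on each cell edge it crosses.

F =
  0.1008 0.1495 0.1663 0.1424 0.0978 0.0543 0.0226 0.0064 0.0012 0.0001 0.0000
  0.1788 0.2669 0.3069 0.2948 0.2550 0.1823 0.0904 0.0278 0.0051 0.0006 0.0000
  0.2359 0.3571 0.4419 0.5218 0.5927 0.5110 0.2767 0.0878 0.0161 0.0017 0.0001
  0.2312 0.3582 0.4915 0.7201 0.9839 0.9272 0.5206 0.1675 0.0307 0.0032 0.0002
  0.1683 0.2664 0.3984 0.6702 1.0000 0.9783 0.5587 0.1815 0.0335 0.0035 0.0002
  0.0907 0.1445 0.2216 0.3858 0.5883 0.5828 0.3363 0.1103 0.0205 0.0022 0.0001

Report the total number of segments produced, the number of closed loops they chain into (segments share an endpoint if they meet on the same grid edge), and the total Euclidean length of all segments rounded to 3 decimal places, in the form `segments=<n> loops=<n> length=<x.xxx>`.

cell (2,2): code 0100 → (2.984,3.000)–(3.000,2.986)
cell (2,3): code 1100 → (2.318,4.000)–(2.984,3.000)
cell (2,4): code 1100 → (2.495,5.000)–(2.318,4.000)
cell (2,5): code 1000 → (3.000,5.517)–(2.495,5.000)
cell (3,2): code 0010 → (3.000,2.986)–(3.062,3.000)
cell (3,3): code 0111 → (3.062,3.000)–(4.000,3.142)
cell (3,5): code 1001 → (4.000,5.623)–(3.000,5.517)
cell (4,3): code 0010 → (4.000,3.142)–(4.687,4.000)
cell (4,4): code 0011 → (4.687,4.000)–(4.661,5.000)
cell (4,5): code 0001 → (4.661,5.000)–(4.000,5.623)
total: 10 segments, chained into 1 closed loop(s), length Σ = 7.986282

segments=10 loops=1 length=7.986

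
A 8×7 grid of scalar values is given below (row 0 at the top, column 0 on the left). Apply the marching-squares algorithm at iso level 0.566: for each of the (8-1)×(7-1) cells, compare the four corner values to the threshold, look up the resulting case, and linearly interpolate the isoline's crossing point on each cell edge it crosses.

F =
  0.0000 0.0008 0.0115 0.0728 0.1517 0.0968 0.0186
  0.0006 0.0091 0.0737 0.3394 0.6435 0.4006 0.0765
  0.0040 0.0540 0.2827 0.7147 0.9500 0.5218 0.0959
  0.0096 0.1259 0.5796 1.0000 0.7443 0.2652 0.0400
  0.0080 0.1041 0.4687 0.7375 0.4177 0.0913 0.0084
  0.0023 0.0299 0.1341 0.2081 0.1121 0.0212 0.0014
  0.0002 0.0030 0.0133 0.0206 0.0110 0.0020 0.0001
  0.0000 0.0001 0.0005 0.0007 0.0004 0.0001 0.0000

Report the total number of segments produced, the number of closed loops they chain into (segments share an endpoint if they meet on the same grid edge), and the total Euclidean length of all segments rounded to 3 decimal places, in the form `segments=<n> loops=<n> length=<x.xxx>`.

segments=14 loops=1 length=9.363

cell (0,3): code 0100 → (0.842,4.000)–(1.000,3.745)
cell (0,4): code 1000 → (1.000,4.319)–(0.842,4.000)
cell (1,2): code 0100 → (1.604,3.000)–(2.000,2.656)
cell (1,3): code 1110 → (1.000,3.745)–(1.604,3.000)
cell (1,4): code 1001 → (2.000,4.897)–(1.000,4.319)
cell (2,1): code 0100 → (2.954,2.000)–(3.000,1.970)
cell (2,2): code 1110 → (2.000,2.656)–(2.954,2.000)
cell (2,4): code 1001 → (3.000,4.372)–(2.000,4.897)
cell (3,1): code 0010 → (3.000,1.970)–(3.123,2.000)
cell (3,2): code 0111 → (3.123,2.000)–(4.000,2.362)
cell (3,3): code 1011 → (4.000,3.536)–(3.546,4.000)
cell (3,4): code 0001 → (3.546,4.000)–(3.000,4.372)
cell (4,2): code 0010 → (4.000,2.362)–(4.324,3.000)
cell (4,3): code 0001 → (4.324,3.000)–(4.000,3.536)
total: 14 segments, chained into 1 closed loop(s), length Σ = 9.363264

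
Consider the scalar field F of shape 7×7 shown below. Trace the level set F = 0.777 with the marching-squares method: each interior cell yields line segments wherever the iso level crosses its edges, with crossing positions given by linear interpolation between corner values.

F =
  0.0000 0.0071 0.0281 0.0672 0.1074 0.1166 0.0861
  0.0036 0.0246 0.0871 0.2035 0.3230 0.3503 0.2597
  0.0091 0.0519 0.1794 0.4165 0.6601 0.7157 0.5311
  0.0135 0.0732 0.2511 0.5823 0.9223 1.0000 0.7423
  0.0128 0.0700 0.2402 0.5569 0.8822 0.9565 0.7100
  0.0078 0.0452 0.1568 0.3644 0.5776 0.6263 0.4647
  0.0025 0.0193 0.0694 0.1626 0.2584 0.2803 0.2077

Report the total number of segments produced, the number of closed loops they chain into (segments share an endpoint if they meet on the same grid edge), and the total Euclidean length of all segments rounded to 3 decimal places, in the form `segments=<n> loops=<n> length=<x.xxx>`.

segments=8 loops=1 length=7.310

cell (2,3): code 0100 → (2.446,4.000)–(3.000,3.573)
cell (2,4): code 1100 → (2.216,5.000)–(2.446,4.000)
cell (2,5): code 1000 → (3.000,5.865)–(2.216,5.000)
cell (3,3): code 0110 → (3.000,3.573)–(4.000,3.677)
cell (3,5): code 1001 → (4.000,5.728)–(3.000,5.865)
cell (4,3): code 0010 → (4.000,3.677)–(4.345,4.000)
cell (4,4): code 0011 → (4.345,4.000)–(4.544,5.000)
cell (4,5): code 0001 → (4.544,5.000)–(4.000,5.728)
total: 8 segments, chained into 1 closed loop(s), length Σ = 7.309978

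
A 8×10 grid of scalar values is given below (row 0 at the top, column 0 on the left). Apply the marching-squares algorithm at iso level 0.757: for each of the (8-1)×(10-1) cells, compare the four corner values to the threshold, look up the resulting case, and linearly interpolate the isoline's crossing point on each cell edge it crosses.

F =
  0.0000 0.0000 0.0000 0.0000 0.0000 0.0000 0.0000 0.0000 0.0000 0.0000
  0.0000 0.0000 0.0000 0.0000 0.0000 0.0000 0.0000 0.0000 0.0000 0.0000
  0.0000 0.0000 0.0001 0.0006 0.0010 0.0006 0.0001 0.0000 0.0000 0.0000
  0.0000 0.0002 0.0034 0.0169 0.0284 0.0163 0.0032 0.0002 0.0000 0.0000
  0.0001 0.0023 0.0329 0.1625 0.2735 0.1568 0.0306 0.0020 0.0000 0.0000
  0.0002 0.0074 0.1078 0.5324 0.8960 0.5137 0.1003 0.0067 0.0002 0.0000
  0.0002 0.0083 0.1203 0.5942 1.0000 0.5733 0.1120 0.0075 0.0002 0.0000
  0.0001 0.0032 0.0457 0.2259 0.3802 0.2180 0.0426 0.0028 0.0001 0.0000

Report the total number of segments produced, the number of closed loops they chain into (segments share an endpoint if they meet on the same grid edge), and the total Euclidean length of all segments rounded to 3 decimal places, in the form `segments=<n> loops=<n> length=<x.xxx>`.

segments=6 loops=1 length=4.321

cell (4,3): code 0100 → (4.777,4.000)–(5.000,3.618)
cell (4,4): code 1000 → (5.000,4.364)–(4.777,4.000)
cell (5,3): code 0110 → (5.000,3.618)–(6.000,3.401)
cell (5,4): code 1001 → (6.000,4.569)–(5.000,4.364)
cell (6,3): code 0010 → (6.000,3.401)–(6.392,4.000)
cell (6,4): code 0001 → (6.392,4.000)–(6.000,4.569)
total: 6 segments, chained into 1 closed loop(s), length Σ = 4.320698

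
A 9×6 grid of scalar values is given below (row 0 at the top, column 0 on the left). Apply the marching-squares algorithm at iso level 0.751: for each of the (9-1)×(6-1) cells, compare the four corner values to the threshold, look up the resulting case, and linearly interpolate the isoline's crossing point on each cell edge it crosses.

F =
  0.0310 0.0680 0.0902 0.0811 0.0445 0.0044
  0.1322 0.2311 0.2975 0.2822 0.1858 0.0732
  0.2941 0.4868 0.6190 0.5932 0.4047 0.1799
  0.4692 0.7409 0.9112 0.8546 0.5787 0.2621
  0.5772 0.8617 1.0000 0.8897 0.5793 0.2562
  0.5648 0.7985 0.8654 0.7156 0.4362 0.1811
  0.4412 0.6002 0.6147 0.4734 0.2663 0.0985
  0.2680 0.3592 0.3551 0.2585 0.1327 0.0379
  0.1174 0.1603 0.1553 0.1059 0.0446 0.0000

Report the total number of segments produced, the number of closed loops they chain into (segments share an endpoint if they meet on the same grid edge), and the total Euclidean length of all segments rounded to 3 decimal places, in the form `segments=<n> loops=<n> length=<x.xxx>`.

segments=12 loops=1 length=9.216

cell (2,1): code 0100 → (2.452,2.000)–(3.000,1.059)
cell (2,2): code 1100 → (2.604,3.000)–(2.452,2.000)
cell (2,3): code 1000 → (3.000,3.375)–(2.604,3.000)
cell (3,0): code 0100 → (3.084,1.000)–(4.000,0.611)
cell (3,1): code 1110 → (3.000,1.059)–(3.084,1.000)
cell (3,3): code 1001 → (4.000,3.447)–(3.000,3.375)
cell (4,0): code 0110 → (4.000,0.611)–(5.000,0.797)
cell (4,2): code 1011 → (5.000,2.764)–(4.797,3.000)
cell (4,3): code 0001 → (4.797,3.000)–(4.000,3.447)
cell (5,0): code 0010 → (5.000,0.797)–(5.240,1.000)
cell (5,1): code 0011 → (5.240,1.000)–(5.456,2.000)
cell (5,2): code 0001 → (5.456,2.000)–(5.000,2.764)
total: 12 segments, chained into 1 closed loop(s), length Σ = 9.216174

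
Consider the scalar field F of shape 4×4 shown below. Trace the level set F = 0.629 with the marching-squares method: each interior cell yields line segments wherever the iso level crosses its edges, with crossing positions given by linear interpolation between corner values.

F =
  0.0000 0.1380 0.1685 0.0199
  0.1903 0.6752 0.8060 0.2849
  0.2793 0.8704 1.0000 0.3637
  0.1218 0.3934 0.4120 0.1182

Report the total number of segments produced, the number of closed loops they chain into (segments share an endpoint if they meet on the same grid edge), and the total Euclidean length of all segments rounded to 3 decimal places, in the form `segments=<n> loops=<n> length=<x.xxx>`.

segments=8 loops=1 length=6.179

cell (0,0): code 0100 → (0.914,1.000)–(1.000,0.905)
cell (0,1): code 1100 → (0.722,2.000)–(0.914,1.000)
cell (0,2): code 1000 → (1.000,2.340)–(0.722,2.000)
cell (1,0): code 0110 → (1.000,0.905)–(2.000,0.592)
cell (1,2): code 1001 → (2.000,2.583)–(1.000,2.340)
cell (2,0): code 0010 → (2.000,0.592)–(2.506,1.000)
cell (2,1): code 0011 → (2.506,1.000)–(2.631,2.000)
cell (2,2): code 0001 → (2.631,2.000)–(2.000,2.583)
total: 8 segments, chained into 1 closed loop(s), length Σ = 6.179498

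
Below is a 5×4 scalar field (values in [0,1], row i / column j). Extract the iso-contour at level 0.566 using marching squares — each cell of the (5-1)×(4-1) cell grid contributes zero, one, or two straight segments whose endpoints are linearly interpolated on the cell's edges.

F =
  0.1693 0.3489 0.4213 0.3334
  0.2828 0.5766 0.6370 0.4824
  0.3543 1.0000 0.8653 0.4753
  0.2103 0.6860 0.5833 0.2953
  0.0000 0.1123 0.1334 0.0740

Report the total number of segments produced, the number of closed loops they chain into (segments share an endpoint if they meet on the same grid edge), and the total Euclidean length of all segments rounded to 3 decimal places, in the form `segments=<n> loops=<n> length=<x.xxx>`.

cell (0,0): code 0100 → (0.953,1.000)–(1.000,0.964)
cell (0,1): code 1100 → (0.671,2.000)–(0.953,1.000)
cell (0,2): code 1000 → (1.000,2.459)–(0.671,2.000)
cell (1,0): code 0110 → (1.000,0.964)–(2.000,0.328)
cell (1,2): code 1001 → (2.000,2.767)–(1.000,2.459)
cell (2,0): code 0110 → (2.000,0.328)–(3.000,0.748)
cell (2,2): code 1001 → (3.000,2.060)–(2.000,2.767)
cell (3,0): code 0010 → (3.000,0.748)–(3.209,1.000)
cell (3,1): code 0011 → (3.209,1.000)–(3.038,2.000)
cell (3,2): code 0001 → (3.038,2.000)–(3.000,2.060)
total: 10 segments, chained into 1 closed loop(s), length Σ = 7.617607

segments=10 loops=1 length=7.618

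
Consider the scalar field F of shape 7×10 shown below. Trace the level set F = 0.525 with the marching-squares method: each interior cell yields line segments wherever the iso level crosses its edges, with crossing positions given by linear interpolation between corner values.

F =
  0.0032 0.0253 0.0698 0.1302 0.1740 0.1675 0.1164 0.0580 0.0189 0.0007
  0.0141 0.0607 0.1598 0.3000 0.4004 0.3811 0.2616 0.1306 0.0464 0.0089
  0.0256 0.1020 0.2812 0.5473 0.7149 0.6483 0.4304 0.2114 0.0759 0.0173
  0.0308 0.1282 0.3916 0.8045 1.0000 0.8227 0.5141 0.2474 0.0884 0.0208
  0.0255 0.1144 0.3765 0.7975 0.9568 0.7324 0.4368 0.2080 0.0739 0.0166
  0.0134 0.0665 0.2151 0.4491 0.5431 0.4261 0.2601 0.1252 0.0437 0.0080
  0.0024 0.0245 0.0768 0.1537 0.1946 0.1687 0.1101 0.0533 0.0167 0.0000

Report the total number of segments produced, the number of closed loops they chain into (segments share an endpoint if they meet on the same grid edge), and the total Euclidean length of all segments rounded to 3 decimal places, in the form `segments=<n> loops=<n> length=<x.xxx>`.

cell (1,2): code 0100 → (1.910,3.000)–(2.000,2.916)
cell (1,3): code 1100 → (1.396,4.000)–(1.910,3.000)
cell (1,4): code 1100 → (1.539,5.000)–(1.396,4.000)
cell (1,5): code 1000 → (2.000,5.566)–(1.539,5.000)
cell (2,2): code 0110 → (2.000,2.916)–(3.000,2.323)
cell (2,5): code 1001 → (3.000,5.965)–(2.000,5.566)
cell (3,2): code 0110 → (3.000,2.323)–(4.000,2.353)
cell (3,5): code 1001 → (4.000,5.702)–(3.000,5.965)
cell (4,2): code 0010 → (4.000,2.353)–(4.782,3.000)
cell (4,3): code 0111 → (4.782,3.000)–(5.000,3.807)
cell (4,4): code 1011 → (5.000,4.155)–(4.677,5.000)
cell (4,5): code 0001 → (4.677,5.000)–(4.000,5.702)
cell (5,3): code 0010 → (5.000,3.807)–(5.052,4.000)
cell (5,4): code 0001 → (5.052,4.000)–(5.000,4.155)
total: 14 segments, chained into 1 closed loop(s), length Σ = 11.355381

segments=14 loops=1 length=11.355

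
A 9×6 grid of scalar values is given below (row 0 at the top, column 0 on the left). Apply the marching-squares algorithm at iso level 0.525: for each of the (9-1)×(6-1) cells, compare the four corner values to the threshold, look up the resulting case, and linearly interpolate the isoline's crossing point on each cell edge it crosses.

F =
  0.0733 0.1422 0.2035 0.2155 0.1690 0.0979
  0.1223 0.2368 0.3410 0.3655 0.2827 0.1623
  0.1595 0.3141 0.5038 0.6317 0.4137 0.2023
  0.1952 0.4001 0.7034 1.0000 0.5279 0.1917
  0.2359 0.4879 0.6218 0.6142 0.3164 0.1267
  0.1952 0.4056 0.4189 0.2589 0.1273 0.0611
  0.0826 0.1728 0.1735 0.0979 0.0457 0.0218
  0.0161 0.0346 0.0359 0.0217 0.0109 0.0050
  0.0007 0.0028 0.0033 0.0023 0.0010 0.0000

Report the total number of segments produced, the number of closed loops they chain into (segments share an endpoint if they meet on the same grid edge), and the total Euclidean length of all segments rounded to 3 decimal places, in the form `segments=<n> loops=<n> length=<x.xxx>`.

cell (1,2): code 0100 → (1.599,3.000)–(2.000,2.166)
cell (1,3): code 1000 → (2.000,3.489)–(1.599,3.000)
cell (2,1): code 0100 → (2.106,2.000)–(3.000,1.412)
cell (2,2): code 1110 → (2.000,2.166)–(2.106,2.000)
cell (2,3): code 1101 → (2.975,4.000)–(2.000,3.489)
cell (2,4): code 1000 → (3.000,4.009)–(2.975,4.000)
cell (3,1): code 0110 → (3.000,1.412)–(4.000,1.277)
cell (3,3): code 1011 → (4.000,3.300)–(3.014,4.000)
cell (3,4): code 0001 → (3.014,4.000)–(3.000,4.009)
cell (4,1): code 0010 → (4.000,1.277)–(4.477,2.000)
cell (4,2): code 0011 → (4.477,2.000)–(4.251,3.000)
cell (4,3): code 0001 → (4.251,3.000)–(4.000,3.300)
total: 12 segments, chained into 1 closed loop(s), length Σ = 8.469229

segments=12 loops=1 length=8.469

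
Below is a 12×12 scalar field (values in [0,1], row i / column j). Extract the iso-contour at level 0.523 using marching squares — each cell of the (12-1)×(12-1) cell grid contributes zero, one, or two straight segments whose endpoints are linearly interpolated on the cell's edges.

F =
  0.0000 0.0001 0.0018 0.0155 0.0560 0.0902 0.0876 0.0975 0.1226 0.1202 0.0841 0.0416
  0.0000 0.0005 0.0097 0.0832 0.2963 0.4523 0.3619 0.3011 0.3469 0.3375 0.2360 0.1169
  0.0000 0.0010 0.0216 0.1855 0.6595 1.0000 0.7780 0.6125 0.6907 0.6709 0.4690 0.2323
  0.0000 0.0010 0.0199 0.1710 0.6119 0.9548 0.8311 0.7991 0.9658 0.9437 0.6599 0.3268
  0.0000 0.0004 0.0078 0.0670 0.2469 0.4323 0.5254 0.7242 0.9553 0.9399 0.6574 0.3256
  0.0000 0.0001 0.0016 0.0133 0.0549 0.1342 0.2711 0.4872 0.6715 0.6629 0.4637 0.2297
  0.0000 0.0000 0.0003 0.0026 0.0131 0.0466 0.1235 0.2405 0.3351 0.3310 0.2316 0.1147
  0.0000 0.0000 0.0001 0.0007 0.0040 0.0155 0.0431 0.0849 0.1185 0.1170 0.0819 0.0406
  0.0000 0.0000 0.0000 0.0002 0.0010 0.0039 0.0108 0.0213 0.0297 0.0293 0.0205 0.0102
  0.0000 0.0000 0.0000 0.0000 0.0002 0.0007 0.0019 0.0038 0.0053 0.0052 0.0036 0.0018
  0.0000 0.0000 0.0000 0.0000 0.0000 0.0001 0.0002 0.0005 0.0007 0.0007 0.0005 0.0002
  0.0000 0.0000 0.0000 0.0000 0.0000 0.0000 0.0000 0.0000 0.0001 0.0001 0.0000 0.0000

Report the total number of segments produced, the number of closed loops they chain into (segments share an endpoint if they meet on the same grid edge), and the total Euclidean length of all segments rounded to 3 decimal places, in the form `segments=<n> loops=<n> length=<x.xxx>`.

segments=22 loops=1 length=17.781

cell (1,3): code 0100 → (1.624,4.000)–(2.000,3.712)
cell (1,4): code 1100 → (1.129,5.000)–(1.624,4.000)
cell (1,5): code 1100 → (1.387,6.000)–(1.129,5.000)
cell (1,6): code 1100 → (1.713,7.000)–(1.387,6.000)
cell (1,7): code 1100 → (1.512,8.000)–(1.713,7.000)
cell (1,8): code 1100 → (1.556,9.000)–(1.512,8.000)
cell (1,9): code 1000 → (2.000,9.733)–(1.556,9.000)
cell (2,3): code 0110 → (2.000,3.712)–(3.000,3.798)
cell (2,9): code 1101 → (2.283,10.000)–(2.000,9.733)
cell (2,10): code 1000 → (3.000,10.411)–(2.283,10.000)
cell (3,3): code 0010 → (3.000,3.798)–(3.244,4.000)
cell (3,4): code 0011 → (3.244,4.000)–(3.826,5.000)
cell (3,5): code 0111 → (3.826,5.000)–(4.000,5.974)
cell (3,10): code 1001 → (4.000,10.405)–(3.000,10.411)
cell (4,5): code 0010 → (4.000,5.974)–(4.009,6.000)
cell (4,6): code 0011 → (4.009,6.000)–(4.849,7.000)
cell (4,7): code 0111 → (4.849,7.000)–(5.000,7.194)
cell (4,9): code 1011 → (5.000,9.702)–(4.694,10.000)
cell (4,10): code 0001 → (4.694,10.000)–(4.000,10.405)
cell (5,7): code 0010 → (5.000,7.194)–(5.441,8.000)
cell (5,8): code 0011 → (5.441,8.000)–(5.422,9.000)
cell (5,9): code 0001 → (5.422,9.000)–(5.000,9.702)
total: 22 segments, chained into 1 closed loop(s), length Σ = 17.781434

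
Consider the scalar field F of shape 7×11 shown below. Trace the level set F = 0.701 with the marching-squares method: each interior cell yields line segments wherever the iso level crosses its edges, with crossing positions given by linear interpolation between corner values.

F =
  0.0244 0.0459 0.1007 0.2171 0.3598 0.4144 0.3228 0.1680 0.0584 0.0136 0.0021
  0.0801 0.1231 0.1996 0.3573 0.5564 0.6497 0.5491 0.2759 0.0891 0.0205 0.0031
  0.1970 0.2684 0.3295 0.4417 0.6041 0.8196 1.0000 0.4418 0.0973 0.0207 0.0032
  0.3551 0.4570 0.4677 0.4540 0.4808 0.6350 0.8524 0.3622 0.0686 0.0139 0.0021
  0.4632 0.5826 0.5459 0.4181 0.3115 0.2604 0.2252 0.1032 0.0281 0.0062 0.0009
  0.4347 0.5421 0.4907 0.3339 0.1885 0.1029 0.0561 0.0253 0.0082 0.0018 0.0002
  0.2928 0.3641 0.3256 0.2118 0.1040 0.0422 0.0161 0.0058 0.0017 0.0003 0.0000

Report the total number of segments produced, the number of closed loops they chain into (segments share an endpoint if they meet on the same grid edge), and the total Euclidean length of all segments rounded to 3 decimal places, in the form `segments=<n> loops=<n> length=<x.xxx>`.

cell (1,4): code 0100 → (1.302,5.000)–(2.000,4.450)
cell (1,5): code 1100 → (1.337,6.000)–(1.302,5.000)
cell (1,6): code 1000 → (2.000,6.536)–(1.337,6.000)
cell (2,4): code 0010 → (2.000,4.450)–(2.642,5.000)
cell (2,5): code 0111 → (2.642,5.000)–(3.000,5.304)
cell (2,6): code 1001 → (3.000,6.309)–(2.000,6.536)
cell (3,5): code 0010 → (3.000,5.304)–(3.241,6.000)
cell (3,6): code 0001 → (3.241,6.000)–(3.000,6.309)
total: 8 segments, chained into 1 closed loop(s), length Σ = 6.211407

segments=8 loops=1 length=6.211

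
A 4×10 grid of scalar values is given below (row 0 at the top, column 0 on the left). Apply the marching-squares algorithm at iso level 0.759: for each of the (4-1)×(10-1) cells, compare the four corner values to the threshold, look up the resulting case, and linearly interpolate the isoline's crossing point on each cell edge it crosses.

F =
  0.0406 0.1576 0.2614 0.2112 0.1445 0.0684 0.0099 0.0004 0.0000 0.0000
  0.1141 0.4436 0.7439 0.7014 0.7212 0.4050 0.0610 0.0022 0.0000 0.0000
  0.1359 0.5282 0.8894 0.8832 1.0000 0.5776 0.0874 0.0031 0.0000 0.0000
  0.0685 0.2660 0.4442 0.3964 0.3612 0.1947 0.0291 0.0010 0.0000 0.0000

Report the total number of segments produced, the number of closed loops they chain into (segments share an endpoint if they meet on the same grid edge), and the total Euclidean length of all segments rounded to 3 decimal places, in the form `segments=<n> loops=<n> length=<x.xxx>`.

segments=8 loops=1 length=7.198

cell (1,1): code 0100 → (1.104,2.000)–(2.000,1.639)
cell (1,2): code 1100 → (1.317,3.000)–(1.104,2.000)
cell (1,3): code 1100 → (1.136,4.000)–(1.317,3.000)
cell (1,4): code 1000 → (2.000,4.571)–(1.136,4.000)
cell (2,1): code 0010 → (2.000,1.639)–(2.293,2.000)
cell (2,2): code 0011 → (2.293,2.000)–(2.255,3.000)
cell (2,3): code 0011 → (2.255,3.000)–(2.377,4.000)
cell (2,4): code 0001 → (2.377,4.000)–(2.000,4.571)
total: 8 segments, chained into 1 closed loop(s), length Σ = 7.197712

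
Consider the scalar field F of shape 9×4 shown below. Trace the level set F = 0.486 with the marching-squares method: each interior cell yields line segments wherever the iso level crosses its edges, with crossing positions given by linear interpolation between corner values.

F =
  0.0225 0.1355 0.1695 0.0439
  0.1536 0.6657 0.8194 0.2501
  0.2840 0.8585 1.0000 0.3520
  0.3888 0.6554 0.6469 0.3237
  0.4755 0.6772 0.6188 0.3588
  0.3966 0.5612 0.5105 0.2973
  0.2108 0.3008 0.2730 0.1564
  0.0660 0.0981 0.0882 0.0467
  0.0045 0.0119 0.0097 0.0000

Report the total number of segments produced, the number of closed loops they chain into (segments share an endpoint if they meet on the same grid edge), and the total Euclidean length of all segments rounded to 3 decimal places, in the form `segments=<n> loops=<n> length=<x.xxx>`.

segments=14 loops=1 length=12.338

cell (0,0): code 0100 → (0.661,1.000)–(1.000,0.649)
cell (0,1): code 1100 → (0.487,2.000)–(0.661,1.000)
cell (0,2): code 1000 → (1.000,2.586)–(0.487,2.000)
cell (1,0): code 0110 → (1.000,0.649)–(2.000,0.352)
cell (1,2): code 1001 → (2.000,2.793)–(1.000,2.586)
cell (2,0): code 0110 → (2.000,0.352)–(3.000,0.365)
cell (2,2): code 1001 → (3.000,2.498)–(2.000,2.793)
cell (3,0): code 0110 → (3.000,0.365)–(4.000,0.052)
cell (3,2): code 1001 → (4.000,2.511)–(3.000,2.498)
cell (4,0): code 0110 → (4.000,0.052)–(5.000,0.543)
cell (4,2): code 1001 → (5.000,2.115)–(4.000,2.511)
cell (5,0): code 0010 → (5.000,0.543)–(5.289,1.000)
cell (5,1): code 0011 → (5.289,1.000)–(5.103,2.000)
cell (5,2): code 0001 → (5.103,2.000)–(5.000,2.115)
total: 14 segments, chained into 1 closed loop(s), length Σ = 12.338218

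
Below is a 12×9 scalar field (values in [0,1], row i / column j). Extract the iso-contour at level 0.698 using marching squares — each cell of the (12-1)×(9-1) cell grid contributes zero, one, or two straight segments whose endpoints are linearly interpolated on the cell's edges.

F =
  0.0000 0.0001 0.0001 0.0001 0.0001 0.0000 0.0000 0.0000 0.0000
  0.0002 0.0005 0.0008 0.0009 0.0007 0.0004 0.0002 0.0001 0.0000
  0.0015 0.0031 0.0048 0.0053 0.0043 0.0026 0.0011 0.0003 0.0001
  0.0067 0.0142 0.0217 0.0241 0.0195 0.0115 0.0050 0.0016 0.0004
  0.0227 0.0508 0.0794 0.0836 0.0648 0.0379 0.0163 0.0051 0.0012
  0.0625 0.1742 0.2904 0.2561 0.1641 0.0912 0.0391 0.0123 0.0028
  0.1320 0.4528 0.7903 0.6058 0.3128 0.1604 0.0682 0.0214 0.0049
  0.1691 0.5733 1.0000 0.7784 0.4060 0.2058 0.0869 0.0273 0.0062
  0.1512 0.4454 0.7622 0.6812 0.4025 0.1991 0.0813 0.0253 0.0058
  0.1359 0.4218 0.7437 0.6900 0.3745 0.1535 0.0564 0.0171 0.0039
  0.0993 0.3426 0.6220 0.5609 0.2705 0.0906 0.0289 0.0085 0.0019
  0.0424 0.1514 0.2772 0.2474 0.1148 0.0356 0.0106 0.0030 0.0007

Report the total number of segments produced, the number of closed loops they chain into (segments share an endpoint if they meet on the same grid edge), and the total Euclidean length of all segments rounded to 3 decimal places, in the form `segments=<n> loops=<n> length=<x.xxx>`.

cell (5,1): code 0100 → (5.815,2.000)–(6.000,1.727)
cell (5,2): code 1000 → (6.000,2.500)–(5.815,2.000)
cell (6,1): code 0110 → (6.000,1.727)–(7.000,1.292)
cell (6,2): code 1101 → (6.534,3.000)–(6.000,2.500)
cell (6,3): code 1000 → (7.000,3.216)–(6.534,3.000)
cell (7,1): code 0110 → (7.000,1.292)–(8.000,1.797)
cell (7,2): code 1011 → (8.000,2.793)–(7.827,3.000)
cell (7,3): code 0001 → (7.827,3.000)–(7.000,3.216)
cell (8,1): code 0110 → (8.000,1.797)–(9.000,1.858)
cell (8,2): code 1001 → (9.000,2.851)–(8.000,2.793)
cell (9,1): code 0010 → (9.000,1.858)–(9.376,2.000)
cell (9,2): code 0001 → (9.376,2.000)–(9.000,2.851)
total: 12 segments, chained into 1 closed loop(s), length Σ = 8.778738

segments=12 loops=1 length=8.779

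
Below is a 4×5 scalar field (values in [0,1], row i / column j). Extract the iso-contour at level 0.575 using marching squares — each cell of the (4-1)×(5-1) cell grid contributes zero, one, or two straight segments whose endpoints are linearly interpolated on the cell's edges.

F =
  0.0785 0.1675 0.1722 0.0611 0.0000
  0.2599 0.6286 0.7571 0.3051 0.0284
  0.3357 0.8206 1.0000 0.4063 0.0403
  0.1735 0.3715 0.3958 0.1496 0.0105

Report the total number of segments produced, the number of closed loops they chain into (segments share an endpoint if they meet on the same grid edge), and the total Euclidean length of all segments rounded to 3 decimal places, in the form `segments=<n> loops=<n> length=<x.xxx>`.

segments=8 loops=1 length=6.586

cell (0,0): code 0100 → (0.884,1.000)–(1.000,0.855)
cell (0,1): code 1100 → (0.689,2.000)–(0.884,1.000)
cell (0,2): code 1000 → (1.000,2.403)–(0.689,2.000)
cell (1,0): code 0110 → (1.000,0.855)–(2.000,0.494)
cell (1,2): code 1001 → (2.000,2.716)–(1.000,2.403)
cell (2,0): code 0010 → (2.000,0.494)–(2.547,1.000)
cell (2,1): code 0011 → (2.547,1.000)–(2.703,2.000)
cell (2,2): code 0001 → (2.703,2.000)–(2.000,2.716)
total: 8 segments, chained into 1 closed loop(s), length Σ = 6.586357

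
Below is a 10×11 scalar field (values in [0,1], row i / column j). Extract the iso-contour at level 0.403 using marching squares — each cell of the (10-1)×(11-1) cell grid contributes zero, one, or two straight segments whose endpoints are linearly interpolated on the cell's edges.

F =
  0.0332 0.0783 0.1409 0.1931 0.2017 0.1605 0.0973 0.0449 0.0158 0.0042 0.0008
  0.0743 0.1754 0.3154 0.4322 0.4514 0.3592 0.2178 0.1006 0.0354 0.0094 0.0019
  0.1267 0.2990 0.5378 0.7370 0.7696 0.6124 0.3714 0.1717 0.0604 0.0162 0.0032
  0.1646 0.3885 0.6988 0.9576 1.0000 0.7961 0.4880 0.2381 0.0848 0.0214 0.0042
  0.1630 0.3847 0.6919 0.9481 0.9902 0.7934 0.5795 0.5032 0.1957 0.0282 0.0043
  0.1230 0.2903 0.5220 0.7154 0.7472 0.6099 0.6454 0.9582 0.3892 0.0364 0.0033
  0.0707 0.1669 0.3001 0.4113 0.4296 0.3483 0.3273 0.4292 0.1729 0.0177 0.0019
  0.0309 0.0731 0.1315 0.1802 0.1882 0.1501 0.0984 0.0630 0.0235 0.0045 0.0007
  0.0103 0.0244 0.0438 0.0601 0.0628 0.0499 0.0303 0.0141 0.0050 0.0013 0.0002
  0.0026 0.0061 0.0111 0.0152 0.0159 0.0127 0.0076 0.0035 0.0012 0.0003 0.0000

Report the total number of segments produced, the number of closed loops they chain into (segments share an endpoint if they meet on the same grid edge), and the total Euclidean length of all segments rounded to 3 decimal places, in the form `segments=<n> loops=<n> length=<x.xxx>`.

cell (0,2): code 0100 → (0.878,3.000)–(1.000,2.750)
cell (0,3): code 1100 → (0.806,4.000)–(0.878,3.000)
cell (0,4): code 1000 → (1.000,4.525)–(0.806,4.000)
cell (1,1): code 0100 → (1.394,2.000)–(2.000,1.436)
cell (1,2): code 1110 → (1.000,2.750)–(1.394,2.000)
cell (1,4): code 1101 → (1.173,5.000)–(1.000,4.525)
cell (1,5): code 1000 → (2.000,5.869)–(1.173,5.000)
cell (2,1): code 0110 → (2.000,1.436)–(3.000,1.047)
cell (2,5): code 1101 → (2.271,6.000)–(2.000,5.869)
cell (2,6): code 1000 → (3.000,6.340)–(2.271,6.000)
cell (3,1): code 0110 → (3.000,1.047)–(4.000,1.060)
cell (3,6): code 1101 → (3.622,7.000)–(3.000,6.340)
cell (3,7): code 1000 → (4.000,7.326)–(3.622,7.000)
cell (4,1): code 0110 → (4.000,1.060)–(5.000,1.486)
cell (4,7): code 1001 → (5.000,7.976)–(4.000,7.326)
cell (5,1): code 0010 → (5.000,1.486)–(5.536,2.000)
cell (5,2): code 0111 → (5.536,2.000)–(6.000,2.925)
cell (5,4): code 1011 → (6.000,4.327)–(5.791,5.000)
cell (5,5): code 0011 → (5.791,5.000)–(5.762,6.000)
cell (5,6): code 0111 → (5.762,6.000)–(6.000,6.743)
cell (5,7): code 1001 → (6.000,7.102)–(5.000,7.976)
cell (6,2): code 0010 → (6.000,2.925)–(6.036,3.000)
cell (6,3): code 0011 → (6.036,3.000)–(6.110,4.000)
cell (6,4): code 0001 → (6.110,4.000)–(6.000,4.327)
cell (6,6): code 0010 → (6.000,6.743)–(6.072,7.000)
cell (6,7): code 0001 → (6.072,7.000)–(6.000,7.102)
total: 26 segments, chained into 1 closed loop(s), length Σ = 19.498115

segments=26 loops=1 length=19.498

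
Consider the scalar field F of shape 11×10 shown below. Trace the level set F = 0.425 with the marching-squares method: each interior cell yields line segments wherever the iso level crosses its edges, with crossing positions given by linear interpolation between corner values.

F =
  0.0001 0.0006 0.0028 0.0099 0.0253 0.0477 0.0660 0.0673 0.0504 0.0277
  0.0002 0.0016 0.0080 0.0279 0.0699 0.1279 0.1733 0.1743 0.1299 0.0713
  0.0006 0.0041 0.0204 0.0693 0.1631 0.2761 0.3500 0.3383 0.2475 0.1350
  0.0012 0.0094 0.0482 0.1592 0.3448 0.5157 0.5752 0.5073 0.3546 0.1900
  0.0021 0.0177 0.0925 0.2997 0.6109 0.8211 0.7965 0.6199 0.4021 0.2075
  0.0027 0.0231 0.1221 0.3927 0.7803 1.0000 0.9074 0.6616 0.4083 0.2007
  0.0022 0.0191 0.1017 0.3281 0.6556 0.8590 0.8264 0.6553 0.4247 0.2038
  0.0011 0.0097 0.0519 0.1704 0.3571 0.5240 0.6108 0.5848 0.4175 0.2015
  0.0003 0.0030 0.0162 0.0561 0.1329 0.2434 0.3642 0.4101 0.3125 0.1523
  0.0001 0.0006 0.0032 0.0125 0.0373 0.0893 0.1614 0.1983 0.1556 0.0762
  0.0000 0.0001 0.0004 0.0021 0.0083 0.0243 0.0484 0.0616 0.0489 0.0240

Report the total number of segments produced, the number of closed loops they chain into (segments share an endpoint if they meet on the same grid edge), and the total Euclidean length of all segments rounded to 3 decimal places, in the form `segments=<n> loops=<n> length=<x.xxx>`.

cell (2,4): code 0100 → (2.621,5.000)–(3.000,4.469)
cell (2,5): code 1100 → (2.333,6.000)–(2.621,5.000)
cell (2,6): code 1100 → (2.513,7.000)–(2.333,6.000)
cell (2,7): code 1000 → (3.000,7.539)–(2.513,7.000)
cell (3,3): code 0100 → (3.301,4.000)–(4.000,3.403)
cell (3,4): code 1110 → (3.000,4.469)–(3.301,4.000)
cell (3,7): code 1001 → (4.000,7.895)–(3.000,7.539)
cell (4,3): code 0110 → (4.000,3.403)–(5.000,3.083)
cell (4,7): code 1001 → (5.000,7.934)–(4.000,7.895)
cell (5,3): code 0110 → (5.000,3.083)–(6.000,3.296)
cell (5,7): code 1001 → (6.000,7.999)–(5.000,7.934)
cell (6,3): code 0010 → (6.000,3.296)–(6.773,4.000)
cell (6,4): code 0111 → (6.773,4.000)–(7.000,4.407)
cell (6,7): code 1001 → (7.000,7.955)–(6.000,7.999)
cell (7,4): code 0010 → (7.000,4.407)–(7.353,5.000)
cell (7,5): code 0011 → (7.353,5.000)–(7.753,6.000)
cell (7,6): code 0011 → (7.753,6.000)–(7.915,7.000)
cell (7,7): code 0001 → (7.915,7.000)–(7.000,7.955)
total: 18 segments, chained into 1 closed loop(s), length Σ = 16.663582

segments=18 loops=1 length=16.664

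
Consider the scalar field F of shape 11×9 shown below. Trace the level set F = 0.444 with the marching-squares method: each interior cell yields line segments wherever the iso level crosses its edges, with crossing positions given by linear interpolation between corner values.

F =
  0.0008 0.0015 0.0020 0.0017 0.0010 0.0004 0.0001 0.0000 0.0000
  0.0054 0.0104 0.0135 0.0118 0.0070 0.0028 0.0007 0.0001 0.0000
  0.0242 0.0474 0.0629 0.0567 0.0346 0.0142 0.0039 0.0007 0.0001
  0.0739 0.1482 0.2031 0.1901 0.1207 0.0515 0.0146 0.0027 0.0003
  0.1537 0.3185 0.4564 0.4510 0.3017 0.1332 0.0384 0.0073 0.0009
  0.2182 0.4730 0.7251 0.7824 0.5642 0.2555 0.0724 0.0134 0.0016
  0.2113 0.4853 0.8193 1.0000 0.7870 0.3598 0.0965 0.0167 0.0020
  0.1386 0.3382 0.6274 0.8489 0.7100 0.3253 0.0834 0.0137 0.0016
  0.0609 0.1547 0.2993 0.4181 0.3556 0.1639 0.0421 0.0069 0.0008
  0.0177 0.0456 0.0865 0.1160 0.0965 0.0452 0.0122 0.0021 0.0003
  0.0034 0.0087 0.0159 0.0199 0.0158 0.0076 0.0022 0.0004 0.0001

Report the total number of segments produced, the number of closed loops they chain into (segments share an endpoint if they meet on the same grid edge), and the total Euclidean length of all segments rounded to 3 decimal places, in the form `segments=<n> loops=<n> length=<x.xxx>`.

segments=16 loops=1 length=12.462

cell (3,1): code 0100 → (3.951,2.000)–(4.000,1.910)
cell (3,2): code 1100 → (3.973,3.000)–(3.951,2.000)
cell (3,3): code 1000 → (4.000,3.047)–(3.973,3.000)
cell (4,0): code 0100 → (4.812,1.000)–(5.000,0.886)
cell (4,1): code 1110 → (4.000,1.910)–(4.812,1.000)
cell (4,3): code 1101 → (4.542,4.000)–(4.000,3.047)
cell (4,4): code 1000 → (5.000,4.389)–(4.542,4.000)
cell (5,0): code 0110 → (5.000,0.886)–(6.000,0.849)
cell (5,4): code 1001 → (6.000,4.803)–(5.000,4.389)
cell (6,0): code 0010 → (6.000,0.849)–(6.281,1.000)
cell (6,1): code 0111 → (6.281,1.000)–(7.000,1.366)
cell (6,4): code 1001 → (7.000,4.691)–(6.000,4.803)
cell (7,1): code 0010 → (7.000,1.366)–(7.559,2.000)
cell (7,2): code 0011 → (7.559,2.000)–(7.940,3.000)
cell (7,3): code 0011 → (7.940,3.000)–(7.751,4.000)
cell (7,4): code 0001 → (7.751,4.000)–(7.000,4.691)
total: 16 segments, chained into 1 closed loop(s), length Σ = 12.461904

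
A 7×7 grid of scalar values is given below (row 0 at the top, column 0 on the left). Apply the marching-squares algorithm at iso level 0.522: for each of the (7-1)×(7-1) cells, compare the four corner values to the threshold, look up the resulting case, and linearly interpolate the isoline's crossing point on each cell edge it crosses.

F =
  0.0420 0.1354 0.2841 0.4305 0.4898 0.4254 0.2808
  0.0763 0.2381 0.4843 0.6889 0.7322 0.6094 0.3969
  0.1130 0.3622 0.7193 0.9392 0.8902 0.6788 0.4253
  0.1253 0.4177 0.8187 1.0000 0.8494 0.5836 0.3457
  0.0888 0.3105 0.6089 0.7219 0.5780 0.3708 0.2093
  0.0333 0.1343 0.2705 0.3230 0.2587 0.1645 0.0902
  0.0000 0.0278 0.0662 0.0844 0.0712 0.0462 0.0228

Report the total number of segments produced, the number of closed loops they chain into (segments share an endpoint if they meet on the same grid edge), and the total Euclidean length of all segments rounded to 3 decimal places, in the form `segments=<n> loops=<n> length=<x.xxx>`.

segments=16 loops=1 length=13.412

cell (0,2): code 0100 → (0.354,3.000)–(1.000,2.184)
cell (0,3): code 1100 → (0.133,4.000)–(0.354,3.000)
cell (0,4): code 1100 → (0.525,5.000)–(0.133,4.000)
cell (0,5): code 1000 → (1.000,5.411)–(0.525,5.000)
cell (1,1): code 0100 → (1.160,2.000)–(2.000,1.447)
cell (1,2): code 1110 → (1.000,2.184)–(1.160,2.000)
cell (1,5): code 1001 → (2.000,5.619)–(1.000,5.411)
cell (2,1): code 0110 → (2.000,1.447)–(3.000,1.260)
cell (2,5): code 1001 → (3.000,5.259)–(2.000,5.619)
cell (3,1): code 0110 → (3.000,1.260)–(4.000,1.709)
cell (3,4): code 1011 → (4.000,4.270)–(3.289,5.000)
cell (3,5): code 0001 → (3.289,5.000)–(3.000,5.259)
cell (4,1): code 0010 → (4.000,1.709)–(4.257,2.000)
cell (4,2): code 0011 → (4.257,2.000)–(4.501,3.000)
cell (4,3): code 0011 → (4.501,3.000)–(4.175,4.000)
cell (4,4): code 0001 → (4.175,4.000)–(4.000,4.270)
total: 16 segments, chained into 1 closed loop(s), length Σ = 13.412390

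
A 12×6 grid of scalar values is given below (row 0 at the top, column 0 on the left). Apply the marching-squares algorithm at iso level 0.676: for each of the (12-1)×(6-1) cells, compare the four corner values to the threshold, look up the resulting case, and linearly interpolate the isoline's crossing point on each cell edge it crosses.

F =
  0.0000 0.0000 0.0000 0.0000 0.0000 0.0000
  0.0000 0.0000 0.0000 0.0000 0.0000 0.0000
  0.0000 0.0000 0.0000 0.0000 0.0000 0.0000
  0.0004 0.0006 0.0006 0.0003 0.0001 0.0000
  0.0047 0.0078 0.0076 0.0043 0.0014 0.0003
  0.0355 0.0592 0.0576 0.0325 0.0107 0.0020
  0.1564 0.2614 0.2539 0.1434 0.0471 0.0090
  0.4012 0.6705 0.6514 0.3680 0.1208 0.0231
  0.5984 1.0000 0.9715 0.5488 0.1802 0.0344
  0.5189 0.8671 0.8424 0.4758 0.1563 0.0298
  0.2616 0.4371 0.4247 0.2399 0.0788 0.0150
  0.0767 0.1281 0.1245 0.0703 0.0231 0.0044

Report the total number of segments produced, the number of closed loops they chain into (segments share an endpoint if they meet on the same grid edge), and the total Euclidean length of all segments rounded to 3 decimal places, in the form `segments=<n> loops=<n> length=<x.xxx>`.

cell (7,0): code 0100 → (7.017,1.000)–(8.000,0.193)
cell (7,1): code 1100 → (7.077,2.000)–(7.017,1.000)
cell (7,2): code 1000 → (8.000,2.699)–(7.077,2.000)
cell (8,0): code 0110 → (8.000,0.193)–(9.000,0.451)
cell (8,2): code 1001 → (9.000,2.454)–(8.000,2.699)
cell (9,0): code 0010 → (9.000,0.451)–(9.444,1.000)
cell (9,1): code 0011 → (9.444,1.000)–(9.398,2.000)
cell (9,2): code 0001 → (9.398,2.000)–(9.000,2.454)
total: 8 segments, chained into 1 closed loop(s), length Σ = 7.805237

segments=8 loops=1 length=7.805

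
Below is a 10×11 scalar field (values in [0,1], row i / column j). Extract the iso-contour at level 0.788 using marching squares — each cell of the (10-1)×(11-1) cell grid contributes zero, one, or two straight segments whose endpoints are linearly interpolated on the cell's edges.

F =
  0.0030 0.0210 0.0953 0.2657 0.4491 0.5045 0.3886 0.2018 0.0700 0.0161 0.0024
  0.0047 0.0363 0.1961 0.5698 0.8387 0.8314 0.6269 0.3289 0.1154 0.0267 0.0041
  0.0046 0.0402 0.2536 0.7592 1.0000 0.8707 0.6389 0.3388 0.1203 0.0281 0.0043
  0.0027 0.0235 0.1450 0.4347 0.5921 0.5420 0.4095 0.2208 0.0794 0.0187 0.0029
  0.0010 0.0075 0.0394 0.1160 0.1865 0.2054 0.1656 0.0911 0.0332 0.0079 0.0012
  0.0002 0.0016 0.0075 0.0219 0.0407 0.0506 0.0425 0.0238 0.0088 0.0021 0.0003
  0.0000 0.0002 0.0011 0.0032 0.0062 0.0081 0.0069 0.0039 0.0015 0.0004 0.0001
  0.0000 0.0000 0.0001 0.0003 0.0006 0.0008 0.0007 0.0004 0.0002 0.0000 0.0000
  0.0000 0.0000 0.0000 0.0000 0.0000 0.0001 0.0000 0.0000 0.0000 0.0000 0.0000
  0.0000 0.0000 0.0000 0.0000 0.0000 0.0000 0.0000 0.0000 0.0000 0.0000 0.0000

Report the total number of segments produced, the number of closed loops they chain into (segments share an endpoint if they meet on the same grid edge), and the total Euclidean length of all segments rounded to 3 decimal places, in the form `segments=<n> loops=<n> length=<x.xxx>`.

cell (0,3): code 0100 → (0.870,4.000)–(1.000,3.811)
cell (0,4): code 1100 → (0.867,5.000)–(0.870,4.000)
cell (0,5): code 1000 → (1.000,5.212)–(0.867,5.000)
cell (1,3): code 0110 → (1.000,3.811)–(2.000,3.120)
cell (1,5): code 1001 → (2.000,5.357)–(1.000,5.212)
cell (2,3): code 0010 → (2.000,3.120)–(2.520,4.000)
cell (2,4): code 0011 → (2.520,4.000)–(2.252,5.000)
cell (2,5): code 0001 → (2.252,5.000)–(2.000,5.357)
total: 8 segments, chained into 1 closed loop(s), length Σ = 6.200075

segments=8 loops=1 length=6.200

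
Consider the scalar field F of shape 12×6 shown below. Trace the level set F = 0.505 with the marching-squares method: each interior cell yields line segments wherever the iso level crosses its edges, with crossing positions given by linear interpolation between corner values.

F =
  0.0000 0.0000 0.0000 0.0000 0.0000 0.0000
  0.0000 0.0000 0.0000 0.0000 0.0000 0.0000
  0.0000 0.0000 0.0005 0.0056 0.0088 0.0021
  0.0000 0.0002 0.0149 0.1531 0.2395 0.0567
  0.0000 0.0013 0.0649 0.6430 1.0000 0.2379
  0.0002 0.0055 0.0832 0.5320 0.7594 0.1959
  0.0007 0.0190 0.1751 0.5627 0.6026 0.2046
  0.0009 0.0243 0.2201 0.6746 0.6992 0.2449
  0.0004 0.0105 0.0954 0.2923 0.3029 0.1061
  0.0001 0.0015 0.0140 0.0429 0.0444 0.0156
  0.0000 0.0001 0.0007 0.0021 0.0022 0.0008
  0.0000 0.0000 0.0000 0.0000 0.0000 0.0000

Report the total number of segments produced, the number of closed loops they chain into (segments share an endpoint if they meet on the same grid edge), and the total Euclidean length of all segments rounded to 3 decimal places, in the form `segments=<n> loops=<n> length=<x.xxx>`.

segments=12 loops=1 length=10.687

cell (3,2): code 0100 → (3.718,3.000)–(4.000,2.761)
cell (3,3): code 1100 → (3.349,4.000)–(3.718,3.000)
cell (3,4): code 1000 → (4.000,4.650)–(3.349,4.000)
cell (4,2): code 0110 → (4.000,2.761)–(5.000,2.940)
cell (4,4): code 1001 → (5.000,4.451)–(4.000,4.650)
cell (5,2): code 0110 → (5.000,2.940)–(6.000,2.851)
cell (5,4): code 1001 → (6.000,4.245)–(5.000,4.451)
cell (6,2): code 0110 → (6.000,2.851)–(7.000,2.627)
cell (6,4): code 1001 → (7.000,4.427)–(6.000,4.245)
cell (7,2): code 0010 → (7.000,2.627)–(7.444,3.000)
cell (7,3): code 0011 → (7.444,3.000)–(7.490,4.000)
cell (7,4): code 0001 → (7.490,4.000)–(7.000,4.427)
total: 12 segments, chained into 1 closed loop(s), length Σ = 10.687324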